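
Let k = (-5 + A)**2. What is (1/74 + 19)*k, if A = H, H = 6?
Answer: 1407/74 ≈ 19.014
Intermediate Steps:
A = 6
k = 1 (k = (-5 + 6)**2 = 1**2 = 1)
(1/74 + 19)*k = (1/74 + 19)*1 = (1407/74)*1 = 1407/74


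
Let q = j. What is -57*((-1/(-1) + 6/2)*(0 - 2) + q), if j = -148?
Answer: 8892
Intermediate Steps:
q = -148
-57*((-1/(-1) + 6/2)*(0 - 2) + q) = -57*((-1/(-1) + 6/2)*(0 - 2) - 148) = -57*((-1*(-1) + 6*(½))*(-2) - 148) = -57*((1 + 3)*(-2) - 148) = -57*(4*(-2) - 148) = -57*(-8 - 148) = -57*(-156) = 8892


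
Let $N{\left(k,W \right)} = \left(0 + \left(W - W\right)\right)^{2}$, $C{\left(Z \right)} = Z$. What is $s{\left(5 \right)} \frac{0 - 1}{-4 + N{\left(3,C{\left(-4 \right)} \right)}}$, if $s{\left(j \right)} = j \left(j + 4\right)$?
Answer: $\frac{45}{4} \approx 11.25$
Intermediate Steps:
$N{\left(k,W \right)} = 0$ ($N{\left(k,W \right)} = \left(0 + 0\right)^{2} = 0^{2} = 0$)
$s{\left(j \right)} = j \left(4 + j\right)$
$s{\left(5 \right)} \frac{0 - 1}{-4 + N{\left(3,C{\left(-4 \right)} \right)}} = 5 \left(4 + 5\right) \frac{0 - 1}{-4 + 0} = 5 \cdot 9 \left(- \frac{1}{-4}\right) = 45 \left(\left(-1\right) \left(- \frac{1}{4}\right)\right) = 45 \cdot \frac{1}{4} = \frac{45}{4}$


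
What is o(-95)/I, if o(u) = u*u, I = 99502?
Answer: 9025/99502 ≈ 0.090702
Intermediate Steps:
o(u) = u²
o(-95)/I = (-95)²/99502 = 9025*(1/99502) = 9025/99502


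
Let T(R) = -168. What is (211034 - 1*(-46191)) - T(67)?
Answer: 257393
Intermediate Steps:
(211034 - 1*(-46191)) - T(67) = (211034 - 1*(-46191)) - 1*(-168) = (211034 + 46191) + 168 = 257225 + 168 = 257393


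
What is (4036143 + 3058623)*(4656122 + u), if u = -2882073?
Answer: 12586462527534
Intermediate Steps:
(4036143 + 3058623)*(4656122 + u) = (4036143 + 3058623)*(4656122 - 2882073) = 7094766*1774049 = 12586462527534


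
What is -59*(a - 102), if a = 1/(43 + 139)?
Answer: 1095217/182 ≈ 6017.7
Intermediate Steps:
a = 1/182 ≈ 0.0054945
-59*(a - 102) = -59*(1/182 - 102) = -59*(-18563/182) = 1095217/182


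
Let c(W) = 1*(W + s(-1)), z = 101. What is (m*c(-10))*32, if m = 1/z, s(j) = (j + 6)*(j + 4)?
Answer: 160/101 ≈ 1.5842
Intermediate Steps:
s(j) = (4 + j)*(6 + j) (s(j) = (6 + j)*(4 + j) = (4 + j)*(6 + j))
m = 1/101 ≈ 0.0099010
c(W) = 15 + W (c(W) = 1*(W + (24 + (-1)² + 10*(-1))) = 1*(W + (24 + 1 - 10)) = 1*(W + 15) = 1*(15 + W) = 15 + W)
(m*c(-10))*32 = ((15 - 10)/101)*32 = ((1/101)*5)*32 = (5/101)*32 = 160/101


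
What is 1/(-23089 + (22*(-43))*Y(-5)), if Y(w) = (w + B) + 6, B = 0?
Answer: -1/24035 ≈ -4.1606e-5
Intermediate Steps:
Y(w) = 6 + w (Y(w) = (w + 0) + 6 = w + 6 = 6 + w)
1/(-23089 + (22*(-43))*Y(-5)) = 1/(-23089 + (22*(-43))*(6 - 5)) = 1/(-23089 - 946*1) = 1/(-23089 - 946) = 1/(-24035) = -1/24035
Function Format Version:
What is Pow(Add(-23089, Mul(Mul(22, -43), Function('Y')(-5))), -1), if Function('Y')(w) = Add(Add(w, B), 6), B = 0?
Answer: Rational(-1, 24035) ≈ -4.1606e-5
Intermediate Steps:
Function('Y')(w) = Add(6, w) (Function('Y')(w) = Add(Add(w, 0), 6) = Add(w, 6) = Add(6, w))
Pow(Add(-23089, Mul(Mul(22, -43), Function('Y')(-5))), -1) = Pow(Add(-23089, Mul(Mul(22, -43), Add(6, -5))), -1) = Pow(Add(-23089, Mul(-946, 1)), -1) = Pow(Add(-23089, -946), -1) = Pow(-24035, -1) = Rational(-1, 24035)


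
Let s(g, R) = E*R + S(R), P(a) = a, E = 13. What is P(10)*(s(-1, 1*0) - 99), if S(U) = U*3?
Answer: -990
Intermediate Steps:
S(U) = 3*U
s(g, R) = 16*R (s(g, R) = 13*R + 3*R = 16*R)
P(10)*(s(-1, 1*0) - 99) = 10*(16*(1*0) - 99) = 10*(16*0 - 99) = 10*(0 - 99) = 10*(-99) = -990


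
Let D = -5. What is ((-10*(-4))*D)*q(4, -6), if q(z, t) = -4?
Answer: 800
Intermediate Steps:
((-10*(-4))*D)*q(4, -6) = (-10*(-4)*(-5))*(-4) = (40*(-5))*(-4) = -200*(-4) = 800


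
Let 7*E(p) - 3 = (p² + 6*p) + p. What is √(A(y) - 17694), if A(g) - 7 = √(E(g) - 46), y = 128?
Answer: √(-17687 + √2423) ≈ 132.81*I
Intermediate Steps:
E(p) = 3/7 + p + p²/7 (E(p) = 3/7 + ((p² + 6*p) + p)/7 = 3/7 + (p² + 7*p)/7 = 3/7 + (p + p²/7) = 3/7 + p + p²/7)
A(g) = 7 + √(-319/7 + g + g²/7) (A(g) = 7 + √((3/7 + g + g²/7) - 46) = 7 + √(-319/7 + g + g²/7))
√(A(y) - 17694) = √((7 + √(-2233 + 7*128² + 49*128)/7) - 17694) = √((7 + √(-2233 + 7*16384 + 6272)/7) - 17694) = √((7 + √(-2233 + 114688 + 6272)/7) - 17694) = √((7 + √118727/7) - 17694) = √((7 + (7*√2423)/7) - 17694) = √((7 + √2423) - 17694) = √(-17687 + √2423)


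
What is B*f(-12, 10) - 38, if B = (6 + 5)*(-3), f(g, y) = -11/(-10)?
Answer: -743/10 ≈ -74.300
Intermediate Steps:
f(g, y) = 11/10 (f(g, y) = -11*(-⅒) = 11/10)
B = -33 (B = 11*(-3) = -33)
B*f(-12, 10) - 38 = -33*11/10 - 38 = -363/10 - 38 = -743/10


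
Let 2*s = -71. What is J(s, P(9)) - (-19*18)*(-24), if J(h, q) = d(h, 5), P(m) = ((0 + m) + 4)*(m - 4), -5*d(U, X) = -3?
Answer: -41037/5 ≈ -8207.4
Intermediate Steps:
s = -71/2 (s = (½)*(-71) = -71/2 ≈ -35.500)
d(U, X) = ⅗ (d(U, X) = -⅕*(-3) = ⅗)
P(m) = (-4 + m)*(4 + m) (P(m) = (m + 4)*(-4 + m) = (4 + m)*(-4 + m) = (-4 + m)*(4 + m))
J(h, q) = ⅗
J(s, P(9)) - (-19*18)*(-24) = ⅗ - (-19*18)*(-24) = ⅗ - (-342)*(-24) = ⅗ - 1*8208 = ⅗ - 8208 = -41037/5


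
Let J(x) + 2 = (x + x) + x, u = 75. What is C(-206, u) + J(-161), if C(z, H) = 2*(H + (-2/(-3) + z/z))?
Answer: -995/3 ≈ -331.67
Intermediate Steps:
C(z, H) = 10/3 + 2*H (C(z, H) = 2*(H + (-2*(-⅓) + 1)) = 2*(H + (⅔ + 1)) = 2*(H + 5/3) = 2*(5/3 + H) = 10/3 + 2*H)
J(x) = -2 + 3*x (J(x) = -2 + ((x + x) + x) = -2 + (2*x + x) = -2 + 3*x)
C(-206, u) + J(-161) = (10/3 + 2*75) + (-2 + 3*(-161)) = (10/3 + 150) + (-2 - 483) = 460/3 - 485 = -995/3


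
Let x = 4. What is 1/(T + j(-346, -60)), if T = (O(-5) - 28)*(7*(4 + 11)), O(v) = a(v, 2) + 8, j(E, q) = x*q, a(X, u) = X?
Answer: -1/2865 ≈ -0.00034904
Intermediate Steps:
j(E, q) = 4*q
O(v) = 8 + v (O(v) = v + 8 = 8 + v)
T = -2625 (T = ((8 - 5) - 28)*(7*(4 + 11)) = (3 - 28)*(7*15) = -25*105 = -2625)
1/(T + j(-346, -60)) = 1/(-2625 + 4*(-60)) = 1/(-2625 - 240) = 1/(-2865) = -1/2865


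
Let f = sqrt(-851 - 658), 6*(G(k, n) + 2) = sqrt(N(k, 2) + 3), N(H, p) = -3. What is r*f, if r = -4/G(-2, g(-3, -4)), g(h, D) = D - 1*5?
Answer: 2*I*sqrt(1509) ≈ 77.692*I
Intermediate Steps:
g(h, D) = -5 + D (g(h, D) = D - 5 = -5 + D)
G(k, n) = -2 (G(k, n) = -2 + sqrt(-3 + 3)/6 = -2 + sqrt(0)/6 = -2 + (1/6)*0 = -2 + 0 = -2)
f = I*sqrt(1509) (f = sqrt(-1509) = I*sqrt(1509) ≈ 38.846*I)
r = 2 (r = -4/(-2) = -4*(-1/2) = 2)
r*f = 2*(I*sqrt(1509)) = 2*I*sqrt(1509)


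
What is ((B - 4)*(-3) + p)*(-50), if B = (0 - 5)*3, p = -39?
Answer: -900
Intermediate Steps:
B = -15 (B = -5*3 = -15)
((B - 4)*(-3) + p)*(-50) = ((-15 - 4)*(-3) - 39)*(-50) = (-19*(-3) - 39)*(-50) = (57 - 39)*(-50) = 18*(-50) = -900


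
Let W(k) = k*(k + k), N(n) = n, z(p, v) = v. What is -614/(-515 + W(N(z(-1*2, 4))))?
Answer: 614/483 ≈ 1.2712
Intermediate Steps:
W(k) = 2*k² (W(k) = k*(2*k) = 2*k²)
-614/(-515 + W(N(z(-1*2, 4)))) = -614/(-515 + 2*4²) = -614/(-515 + 2*16) = -614/(-515 + 32) = -614/(-483) = -614*(-1/483) = 614/483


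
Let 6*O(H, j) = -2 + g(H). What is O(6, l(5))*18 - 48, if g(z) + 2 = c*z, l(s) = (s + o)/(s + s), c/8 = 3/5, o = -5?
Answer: 132/5 ≈ 26.400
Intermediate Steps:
c = 24/5 (c = 8*(3/5) = 24/5 ≈ 4.8000)
l(s) = (-5 + s)/(2*s) (l(s) = (s - 5)/(s + s) = (-5 + s)/((2*s)) = (-5 + s)*(1/(2*s)) = (-5 + s)/(2*s))
g(z) = -2 + 24*z/5
O(H, j) = -2/3 + 4*H/5 (O(H, j) = (-2 + (-2 + 24*H/5))/6 = (-4 + 24*H/5)/6 = -2/3 + 4*H/5)
O(6, l(5))*18 - 48 = (-2/3 + (4/5)*6)*18 - 48 = (-2/3 + 24/5)*18 - 48 = (62/15)*18 - 48 = 372/5 - 48 = 132/5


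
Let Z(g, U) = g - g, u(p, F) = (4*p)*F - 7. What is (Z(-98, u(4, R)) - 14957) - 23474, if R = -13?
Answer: -38431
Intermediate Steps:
u(p, F) = -7 + 4*F*p (u(p, F) = 4*F*p - 7 = -7 + 4*F*p)
Z(g, U) = 0
(Z(-98, u(4, R)) - 14957) - 23474 = (0 - 14957) - 23474 = -14957 - 23474 = -38431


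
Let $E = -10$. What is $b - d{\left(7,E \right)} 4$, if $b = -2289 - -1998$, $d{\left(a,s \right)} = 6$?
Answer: $-315$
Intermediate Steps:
$b = -291$ ($b = -2289 + 1998 = -291$)
$b - d{\left(7,E \right)} 4 = -291 - 6 \cdot 4 = -291 - 24 = -315$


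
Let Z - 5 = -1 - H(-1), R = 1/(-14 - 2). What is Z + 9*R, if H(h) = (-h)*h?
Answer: 71/16 ≈ 4.4375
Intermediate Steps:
H(h) = -h²
R = -1/16 (R = 1/(-16) = -1/16 ≈ -0.062500)
Z = 5 (Z = 5 + (-1 - (-1)*(-1)²) = 5 + (-1 - (-1)) = 5 + (-1 - 1*(-1)) = 5 + (-1 + 1) = 5 + 0 = 5)
Z + 9*R = 5 + 9*(-1/16) = 5 - 9/16 = 71/16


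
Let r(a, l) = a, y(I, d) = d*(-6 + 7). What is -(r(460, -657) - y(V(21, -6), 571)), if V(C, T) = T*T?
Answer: 111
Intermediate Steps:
V(C, T) = T²
y(I, d) = d (y(I, d) = d*1 = d)
-(r(460, -657) - y(V(21, -6), 571)) = -(460 - 1*571) = -(460 - 571) = -1*(-111) = 111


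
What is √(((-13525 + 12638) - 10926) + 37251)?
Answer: √25438 ≈ 159.49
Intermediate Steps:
√(((-13525 + 12638) - 10926) + 37251) = √((-887 - 10926) + 37251) = √(-11813 + 37251) = √25438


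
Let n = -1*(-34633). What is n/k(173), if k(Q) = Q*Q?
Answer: 34633/29929 ≈ 1.1572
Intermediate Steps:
n = 34633
k(Q) = Q²
n/k(173) = 34633/(173²) = 34633/29929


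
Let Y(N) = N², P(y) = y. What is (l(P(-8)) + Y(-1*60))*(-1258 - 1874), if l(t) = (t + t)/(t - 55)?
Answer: -78931968/7 ≈ -1.1276e+7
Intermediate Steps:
l(t) = 2*t/(-55 + t) (l(t) = (2*t)/(-55 + t) = 2*t/(-55 + t))
(l(P(-8)) + Y(-1*60))*(-1258 - 1874) = (2*(-8)/(-55 - 8) + (-1*60)²)*(-1258 - 1874) = (2*(-8)/(-63) + (-60)²)*(-3132) = (2*(-8)*(-1/63) + 3600)*(-3132) = (16/63 + 3600)*(-3132) = (226816/63)*(-3132) = -78931968/7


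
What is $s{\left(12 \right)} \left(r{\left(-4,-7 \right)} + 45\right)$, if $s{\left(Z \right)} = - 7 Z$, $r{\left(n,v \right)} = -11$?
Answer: $-2856$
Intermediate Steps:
$s{\left(12 \right)} \left(r{\left(-4,-7 \right)} + 45\right) = \left(-7\right) 12 \left(-11 + 45\right) = \left(-84\right) 34 = -2856$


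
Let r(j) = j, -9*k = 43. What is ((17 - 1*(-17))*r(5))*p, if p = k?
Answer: -7310/9 ≈ -812.22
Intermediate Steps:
k = -43/9 (k = -⅑*43 = -43/9 ≈ -4.7778)
p = -43/9 ≈ -4.7778
((17 - 1*(-17))*r(5))*p = ((17 - 1*(-17))*5)*(-43/9) = ((17 + 17)*5)*(-43/9) = (34*5)*(-43/9) = 170*(-43/9) = -7310/9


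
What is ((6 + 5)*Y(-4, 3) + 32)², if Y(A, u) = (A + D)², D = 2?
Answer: 5776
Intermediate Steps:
Y(A, u) = (2 + A)² (Y(A, u) = (A + 2)² = (2 + A)²)
((6 + 5)*Y(-4, 3) + 32)² = ((6 + 5)*(2 - 4)² + 32)² = (11*(-2)² + 32)² = (11*4 + 32)² = (44 + 32)² = 76² = 5776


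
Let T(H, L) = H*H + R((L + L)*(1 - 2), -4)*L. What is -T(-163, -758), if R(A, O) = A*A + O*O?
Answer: 1742063607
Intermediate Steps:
R(A, O) = A² + O²
T(H, L) = H² + L*(16 + 4*L²) (T(H, L) = H*H + (((L + L)*(1 - 2))² + (-4)²)*L = H² + (((2*L)*(-1))² + 16)*L = H² + ((-2*L)² + 16)*L = H² + (4*L² + 16)*L = H² + (16 + 4*L²)*L = H² + L*(16 + 4*L²))
-T(-163, -758) = -((-163)² + 4*(-758)*(4 + (-758)²)) = -(26569 + 4*(-758)*(4 + 574564)) = -(26569 + 4*(-758)*574568) = -(26569 - 1742090176) = -1*(-1742063607) = 1742063607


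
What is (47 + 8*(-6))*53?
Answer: -53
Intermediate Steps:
(47 + 8*(-6))*53 = (47 - 48)*53 = -1*53 = -53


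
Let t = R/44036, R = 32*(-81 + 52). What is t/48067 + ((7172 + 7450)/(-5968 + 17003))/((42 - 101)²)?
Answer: 7728606157346/20326904647054505 ≈ 0.00038022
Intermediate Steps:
R = -928 (R = 32*(-29) = -928)
t = -232/11009 (t = -928/44036 = -928*1/44036 = -232/11009 ≈ -0.021074)
t/48067 + ((7172 + 7450)/(-5968 + 17003))/((42 - 101)²) = -232/11009/48067 + ((7172 + 7450)/(-5968 + 17003))/((42 - 101)²) = -232/11009*1/48067 + (14622/11035)/((-59)²) = -232/529169603 + (14622*(1/11035))/3481 = -232/529169603 + (14622/11035)*(1/3481) = -232/529169603 + 14622/38412835 = 7728606157346/20326904647054505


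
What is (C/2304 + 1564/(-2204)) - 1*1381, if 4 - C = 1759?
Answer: -195005877/141056 ≈ -1382.5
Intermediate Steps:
C = -1755 (C = 4 - 1*1759 = 4 - 1759 = -1755)
(C/2304 + 1564/(-2204)) - 1*1381 = (-1755/2304 + 1564/(-2204)) - 1*1381 = (-1755*1/2304 + 1564*(-1/2204)) - 1381 = (-195/256 - 391/551) - 1381 = -207541/141056 - 1381 = -195005877/141056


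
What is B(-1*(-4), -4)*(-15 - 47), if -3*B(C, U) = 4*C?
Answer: 992/3 ≈ 330.67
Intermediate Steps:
B(C, U) = -4*C/3
B(-1*(-4), -4)*(-15 - 47) = (-(-4)*(-4)/3)*(-15 - 47) = -4/3*4*(-62) = -16/3*(-62) = 992/3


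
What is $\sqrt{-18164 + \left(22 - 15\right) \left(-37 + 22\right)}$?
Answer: $i \sqrt{18269} \approx 135.16 i$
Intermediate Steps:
$\sqrt{-18164 + \left(22 - 15\right) \left(-37 + 22\right)} = \sqrt{-18164 + \left(22 - 15\right) \left(-15\right)} = \sqrt{-18164 + 7 \left(-15\right)} = \sqrt{-18164 - 105} = \sqrt{-18269} = i \sqrt{18269}$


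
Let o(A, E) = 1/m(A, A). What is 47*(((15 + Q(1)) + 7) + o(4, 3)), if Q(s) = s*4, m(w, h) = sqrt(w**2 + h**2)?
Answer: 1222 + 47*sqrt(2)/8 ≈ 1230.3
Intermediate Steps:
m(w, h) = sqrt(h**2 + w**2)
o(A, E) = sqrt(2)/(2*sqrt(A**2)) (o(A, E) = 1/(sqrt(A**2 + A**2)) = 1/(sqrt(2*A**2)) = 1/(sqrt(2)*sqrt(A**2)) = sqrt(2)/(2*sqrt(A**2)))
Q(s) = 4*s
47*(((15 + Q(1)) + 7) + o(4, 3)) = 47*(((15 + 4*1) + 7) + sqrt(2)/(2*sqrt(4**2))) = 47*(((15 + 4) + 7) + sqrt(2)/(2*sqrt(16))) = 47*((19 + 7) + (1/2)*sqrt(2)*(1/4)) = 47*(26 + sqrt(2)/8) = 1222 + 47*sqrt(2)/8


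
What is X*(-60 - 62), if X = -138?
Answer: 16836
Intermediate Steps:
X*(-60 - 62) = -138*(-60 - 62) = -138*(-122) = 16836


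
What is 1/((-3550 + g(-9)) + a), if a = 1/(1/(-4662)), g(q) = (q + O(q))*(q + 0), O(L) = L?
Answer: -1/8050 ≈ -0.00012422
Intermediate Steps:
g(q) = 2*q**2 (g(q) = (q + q)*(q + 0) = (2*q)*q = 2*q**2)
a = -4662 (a = 1/(-1/4662) = -4662)
1/((-3550 + g(-9)) + a) = 1/((-3550 + 2*(-9)**2) - 4662) = 1/((-3550 + 2*81) - 4662) = 1/((-3550 + 162) - 4662) = 1/(-3388 - 4662) = 1/(-8050) = -1/8050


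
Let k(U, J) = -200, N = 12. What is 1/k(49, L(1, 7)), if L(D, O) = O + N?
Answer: -1/200 ≈ -0.0050000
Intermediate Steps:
L(D, O) = 12 + O (L(D, O) = O + 12 = 12 + O)
1/k(49, L(1, 7)) = 1/(-200) = -1/200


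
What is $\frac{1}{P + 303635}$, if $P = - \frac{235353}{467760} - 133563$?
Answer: $\frac{155920}{26517547789} \approx 5.8799 \cdot 10^{-6}$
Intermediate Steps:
$P = - \frac{20825221411}{155920}$ ($P = \left(-235353\right) \frac{1}{467760} - 133563 = - \frac{78451}{155920} - 133563 = - \frac{20825221411}{155920} \approx -1.3356 \cdot 10^{5}$)
$\frac{1}{P + 303635} = \frac{1}{- \frac{20825221411}{155920} + 303635} = \frac{1}{\frac{26517547789}{155920}} = \frac{155920}{26517547789}$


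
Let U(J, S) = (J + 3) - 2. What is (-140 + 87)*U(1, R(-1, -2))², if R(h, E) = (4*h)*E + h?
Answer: -212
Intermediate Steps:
R(h, E) = h + 4*E*h (R(h, E) = 4*E*h + h = h + 4*E*h)
U(J, S) = 1 + J (U(J, S) = (3 + J) - 2 = 1 + J)
(-140 + 87)*U(1, R(-1, -2))² = (-140 + 87)*(1 + 1)² = -53*2² = -53*4 = -212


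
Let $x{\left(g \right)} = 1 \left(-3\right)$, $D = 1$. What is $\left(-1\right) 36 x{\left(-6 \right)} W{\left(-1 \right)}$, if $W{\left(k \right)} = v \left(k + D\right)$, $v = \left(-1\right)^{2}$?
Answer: $0$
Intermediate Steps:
$v = 1$
$x{\left(g \right)} = -3$
$W{\left(k \right)} = 1 + k$ ($W{\left(k \right)} = 1 \left(k + 1\right) = 1 \left(1 + k\right) = 1 + k$)
$\left(-1\right) 36 x{\left(-6 \right)} W{\left(-1 \right)} = \left(-1\right) 36 \left(-3\right) \left(1 - 1\right) = \left(-36\right) \left(-3\right) 0 = 108 \cdot 0 = 0$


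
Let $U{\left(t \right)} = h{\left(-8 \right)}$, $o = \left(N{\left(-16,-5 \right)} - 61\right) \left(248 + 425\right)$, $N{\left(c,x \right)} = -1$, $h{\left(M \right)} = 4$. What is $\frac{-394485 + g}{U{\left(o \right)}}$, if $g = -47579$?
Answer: $-110516$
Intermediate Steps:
$o = -41726$ ($o = \left(-1 - 61\right) \left(248 + 425\right) = \left(-62\right) 673 = -41726$)
$U{\left(t \right)} = 4$
$\frac{-394485 + g}{U{\left(o \right)}} = \frac{-394485 - 47579}{4} = \left(-442064\right) \frac{1}{4} = -110516$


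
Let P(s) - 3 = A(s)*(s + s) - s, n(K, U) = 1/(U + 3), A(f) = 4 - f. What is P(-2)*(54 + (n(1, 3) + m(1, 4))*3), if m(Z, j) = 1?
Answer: -2185/2 ≈ -1092.5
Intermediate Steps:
n(K, U) = 1/(3 + U)
P(s) = 3 - s + 2*s*(4 - s) (P(s) = 3 + ((4 - s)*(s + s) - s) = 3 + ((4 - s)*(2*s) - s) = 3 + (2*s*(4 - s) - s) = 3 + (-s + 2*s*(4 - s)) = 3 - s + 2*s*(4 - s))
P(-2)*(54 + (n(1, 3) + m(1, 4))*3) = (3 - 1*(-2) - 2*(-2)*(-4 - 2))*(54 + (1/(3 + 3) + 1)*3) = (3 + 2 - 2*(-2)*(-6))*(54 + (1/6 + 1)*3) = (3 + 2 - 24)*(54 + (⅙ + 1)*3) = -19*(54 + (7/6)*3) = -19*(54 + 7/2) = -19*115/2 = -2185/2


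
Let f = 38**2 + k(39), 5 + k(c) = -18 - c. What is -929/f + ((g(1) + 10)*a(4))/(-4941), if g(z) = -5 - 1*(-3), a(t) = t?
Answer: -4634413/6828462 ≈ -0.67869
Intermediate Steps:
g(z) = -2 (g(z) = -5 + 3 = -2)
k(c) = -23 - c (k(c) = -5 + (-18 - c) = -23 - c)
f = 1382 (f = 38**2 + (-23 - 1*39) = 1444 + (-23 - 39) = 1444 - 62 = 1382)
-929/f + ((g(1) + 10)*a(4))/(-4941) = -929/1382 + ((-2 + 10)*4)/(-4941) = -929*1/1382 + (8*4)*(-1/4941) = -929/1382 + 32*(-1/4941) = -929/1382 - 32/4941 = -4634413/6828462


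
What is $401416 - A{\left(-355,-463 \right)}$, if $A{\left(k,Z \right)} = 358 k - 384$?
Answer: $528890$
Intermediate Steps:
$A{\left(k,Z \right)} = -384 + 358 k$
$401416 - A{\left(-355,-463 \right)} = 401416 - \left(-384 + 358 \left(-355\right)\right) = 401416 - \left(-384 - 127090\right) = 401416 - -127474 = 401416 + 127474 = 528890$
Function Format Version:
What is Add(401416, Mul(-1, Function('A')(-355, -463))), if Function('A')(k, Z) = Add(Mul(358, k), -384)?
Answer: 528890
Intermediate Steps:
Function('A')(k, Z) = Add(-384, Mul(358, k))
Add(401416, Mul(-1, Function('A')(-355, -463))) = Add(401416, Mul(-1, Add(-384, Mul(358, -355)))) = Add(401416, Mul(-1, Add(-384, -127090))) = Add(401416, Mul(-1, -127474)) = Add(401416, 127474) = 528890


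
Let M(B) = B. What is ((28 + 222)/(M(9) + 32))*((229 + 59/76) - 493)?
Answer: -2500625/1558 ≈ -1605.0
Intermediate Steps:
((28 + 222)/(M(9) + 32))*((229 + 59/76) - 493) = ((28 + 222)/(9 + 32))*((229 + 59/76) - 493) = (250/41)*((229 + 59*(1/76)) - 493) = (250*(1/41))*((229 + 59/76) - 493) = 250*(17463/76 - 493)/41 = (250/41)*(-20005/76) = -2500625/1558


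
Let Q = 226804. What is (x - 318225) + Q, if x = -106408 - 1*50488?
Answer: -248317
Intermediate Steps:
x = -156896 (x = -106408 - 50488 = -156896)
(x - 318225) + Q = (-156896 - 318225) + 226804 = -475121 + 226804 = -248317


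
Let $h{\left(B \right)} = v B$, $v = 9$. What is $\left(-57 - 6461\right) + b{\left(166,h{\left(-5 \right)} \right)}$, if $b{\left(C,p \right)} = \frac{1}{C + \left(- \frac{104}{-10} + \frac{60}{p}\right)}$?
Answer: $- \frac{17116253}{2626} \approx -6518.0$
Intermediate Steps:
$h{\left(B \right)} = 9 B$
$b{\left(C,p \right)} = \frac{1}{\frac{52}{5} + C + \frac{60}{p}}$ ($b{\left(C,p \right)} = \frac{1}{C + \left(\left(-104\right) \left(- \frac{1}{10}\right) + \frac{60}{p}\right)} = \frac{1}{C + \left(\frac{52}{5} + \frac{60}{p}\right)} = \frac{1}{\frac{52}{5} + C + \frac{60}{p}}$)
$\left(-57 - 6461\right) + b{\left(166,h{\left(-5 \right)} \right)} = \left(-57 - 6461\right) + \frac{5 \cdot 9 \left(-5\right)}{300 + 52 \cdot 9 \left(-5\right) + 5 \cdot 166 \cdot 9 \left(-5\right)} = \left(-57 - 6461\right) + 5 \left(-45\right) \frac{1}{300 + 52 \left(-45\right) + 5 \cdot 166 \left(-45\right)} = -6518 + 5 \left(-45\right) \frac{1}{300 - 2340 - 37350} = -6518 + 5 \left(-45\right) \frac{1}{-39390} = -6518 + 5 \left(-45\right) \left(- \frac{1}{39390}\right) = -6518 + \frac{15}{2626} = - \frac{17116253}{2626}$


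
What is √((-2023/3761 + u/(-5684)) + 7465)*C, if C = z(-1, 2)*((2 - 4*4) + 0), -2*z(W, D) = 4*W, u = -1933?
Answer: -2*√17405120635736929/109069 ≈ -2419.2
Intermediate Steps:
z(W, D) = -2*W
C = -28 (C = (-2*(-1))*((2 - 4*4) + 0) = 2*((2 - 16) + 0) = 2*(-14 + 0) = 2*(-14) = -28)
√((-2023/3761 + u/(-5684)) + 7465)*C = √((-2023/3761 - 1933/(-5684)) + 7465)*(-28) = √((-2023*1/3761 - 1933*(-1/5684)) + 7465)*(-28) = √((-2023/3761 + 1933/5684) + 7465)*(-28) = √(-4228719/21377524 + 7465)*(-28) = √(159578987941/21377524)*(-28) = (√17405120635736929/1526966)*(-28) = -2*√17405120635736929/109069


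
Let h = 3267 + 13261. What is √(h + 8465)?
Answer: 3*√2777 ≈ 158.09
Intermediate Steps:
h = 16528
√(h + 8465) = √(16528 + 8465) = √24993 = 3*√2777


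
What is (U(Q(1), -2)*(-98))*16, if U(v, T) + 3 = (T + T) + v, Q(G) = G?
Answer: 9408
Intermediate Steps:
U(v, T) = -3 + v + 2*T (U(v, T) = -3 + ((T + T) + v) = -3 + (2*T + v) = -3 + (v + 2*T) = -3 + v + 2*T)
(U(Q(1), -2)*(-98))*16 = ((-3 + 1 + 2*(-2))*(-98))*16 = ((-3 + 1 - 4)*(-98))*16 = -6*(-98)*16 = 588*16 = 9408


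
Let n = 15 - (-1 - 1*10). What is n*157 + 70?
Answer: 4152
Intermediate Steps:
n = 26 (n = 15 - (-1 - 10) = 15 - 1*(-11) = 15 + 11 = 26)
n*157 + 70 = 26*157 + 70 = 4082 + 70 = 4152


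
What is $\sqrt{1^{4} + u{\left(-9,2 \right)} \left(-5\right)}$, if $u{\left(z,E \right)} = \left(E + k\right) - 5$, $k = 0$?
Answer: $4$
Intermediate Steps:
$u{\left(z,E \right)} = -5 + E$ ($u{\left(z,E \right)} = \left(E + 0\right) - 5 = E - 5 = -5 + E$)
$\sqrt{1^{4} + u{\left(-9,2 \right)} \left(-5\right)} = \sqrt{1^{4} + \left(-5 + 2\right) \left(-5\right)} = \sqrt{1 - -15} = \sqrt{1 + 15} = \sqrt{16} = 4$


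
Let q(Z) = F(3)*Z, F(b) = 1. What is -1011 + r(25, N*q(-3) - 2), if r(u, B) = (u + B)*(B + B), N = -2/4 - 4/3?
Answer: -1623/2 ≈ -811.50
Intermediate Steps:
N = -11/6 (N = -2*¼ - 4*⅓ = -½ - 4/3 = -11/6 ≈ -1.8333)
q(Z) = Z (q(Z) = 1*Z = Z)
r(u, B) = 2*B*(B + u) (r(u, B) = (B + u)*(2*B) = 2*B*(B + u))
-1011 + r(25, N*q(-3) - 2) = -1011 + 2*(-11/6*(-3) - 2)*((-11/6*(-3) - 2) + 25) = -1011 + 2*(11/2 - 2)*((11/2 - 2) + 25) = -1011 + 2*(7/2)*(7/2 + 25) = -1011 + 2*(7/2)*(57/2) = -1011 + 399/2 = -1623/2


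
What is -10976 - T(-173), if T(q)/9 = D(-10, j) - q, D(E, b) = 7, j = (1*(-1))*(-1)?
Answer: -12596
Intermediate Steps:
j = 1 (j = -1*(-1) = 1)
T(q) = 63 - 9*q (T(q) = 9*(7 - q) = 63 - 9*q)
-10976 - T(-173) = -10976 - (63 - 9*(-173)) = -10976 - (63 + 1557) = -10976 - 1*1620 = -10976 - 1620 = -12596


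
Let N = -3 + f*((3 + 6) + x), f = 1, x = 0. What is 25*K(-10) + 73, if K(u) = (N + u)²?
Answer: 473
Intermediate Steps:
N = 6 (N = -3 + 1*((3 + 6) + 0) = -3 + 1*(9 + 0) = -3 + 1*9 = -3 + 9 = 6)
K(u) = (6 + u)²
25*K(-10) + 73 = 25*(6 - 10)² + 73 = 25*(-4)² + 73 = 25*16 + 73 = 400 + 73 = 473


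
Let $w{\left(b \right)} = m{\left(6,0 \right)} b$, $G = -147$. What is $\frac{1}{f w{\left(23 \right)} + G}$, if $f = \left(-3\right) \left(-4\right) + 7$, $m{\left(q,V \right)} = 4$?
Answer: $\frac{1}{1601} \approx 0.00062461$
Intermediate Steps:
$f = 19$ ($f = 12 + 7 = 19$)
$w{\left(b \right)} = 4 b$
$\frac{1}{f w{\left(23 \right)} + G} = \frac{1}{19 \cdot 4 \cdot 23 - 147} = \frac{1}{19 \cdot 92 - 147} = \frac{1}{1748 - 147} = \frac{1}{1601}$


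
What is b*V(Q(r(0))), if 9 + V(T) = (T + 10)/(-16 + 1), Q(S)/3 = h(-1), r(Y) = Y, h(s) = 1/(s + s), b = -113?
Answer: 32431/30 ≈ 1081.0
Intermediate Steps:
h(s) = 1/(2*s)
Q(S) = -3/2 (Q(S) = 3*((1/2)/(-1)) = 3*((1/2)*(-1)) = 3*(-1/2) = -3/2)
V(T) = -29/3 - T/15 (V(T) = -9 + (T + 10)/(-16 + 1) = -9 + (10 + T)/(-15) = -9 + (10 + T)*(-1/15) = -9 + (-2/3 - T/15) = -29/3 - T/15)
b*V(Q(r(0))) = -113*(-29/3 - 1/15*(-3/2)) = -113*(-29/3 + 1/10) = -113*(-287/30) = 32431/30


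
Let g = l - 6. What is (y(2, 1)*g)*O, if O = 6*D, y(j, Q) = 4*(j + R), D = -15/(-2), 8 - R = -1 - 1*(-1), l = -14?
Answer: -36000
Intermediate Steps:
g = -20 (g = -14 - 6 = -20)
R = 8 (R = 8 - (-1 - 1*(-1)) = 8 - (-1 + 1) = 8 - 1*0 = 8 + 0 = 8)
D = 15/2 (D = -15*(-½) = 15/2 ≈ 7.5000)
y(j, Q) = 32 + 4*j (y(j, Q) = 4*(j + 8) = 4*(8 + j) = 32 + 4*j)
O = 45 (O = 6*(15/2) = 45)
(y(2, 1)*g)*O = ((32 + 4*2)*(-20))*45 = ((32 + 8)*(-20))*45 = (40*(-20))*45 = -800*45 = -36000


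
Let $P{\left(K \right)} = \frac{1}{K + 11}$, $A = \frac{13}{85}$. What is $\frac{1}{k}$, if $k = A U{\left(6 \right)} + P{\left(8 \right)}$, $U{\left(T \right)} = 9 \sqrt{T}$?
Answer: $- \frac{137275}{29643149} + \frac{3590145 \sqrt{6}}{29643149} \approx 0.29203$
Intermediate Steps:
$A = \frac{13}{85}$ ($A = 13 \cdot \frac{1}{85} = \frac{13}{85} \approx 0.15294$)
$P{\left(K \right)} = \frac{1}{11 + K}$
$k = \frac{1}{19} + \frac{117 \sqrt{6}}{85}$ ($k = \frac{13 \cdot 9 \sqrt{6}}{85} + \frac{1}{11 + 8} = \frac{117 \sqrt{6}}{85} + \frac{1}{19} = \frac{1}{19} + \frac{117 \sqrt{6}}{85} \approx 3.4243$)
$\frac{1}{k} = \frac{1}{\frac{1}{19} + \frac{117 \sqrt{6}}{85}}$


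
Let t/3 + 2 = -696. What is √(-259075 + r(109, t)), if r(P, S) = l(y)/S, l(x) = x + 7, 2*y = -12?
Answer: I*√1136001388794/2094 ≈ 508.99*I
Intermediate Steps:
y = -6 (y = (½)*(-12) = -6)
t = -2094 (t = -6 + 3*(-696) = -6 - 2088 = -2094)
l(x) = 7 + x
r(P, S) = 1/S (r(P, S) = (7 - 6)/S = 1/S)
√(-259075 + r(109, t)) = √(-259075 + 1/(-2094)) = √(-259075 - 1/2094) = √(-542503051/2094) = I*√1136001388794/2094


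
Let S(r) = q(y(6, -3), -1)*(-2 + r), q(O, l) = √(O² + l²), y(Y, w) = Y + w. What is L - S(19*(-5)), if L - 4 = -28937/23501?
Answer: 65067/23501 + 97*√10 ≈ 309.51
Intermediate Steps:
L = 65067/23501 (L = 4 - 28937/23501 = 65067/23501 ≈ 2.7687)
S(r) = √10*(-2 + r) (S(r) = √((6 - 3)² + (-1)²)*(-2 + r) = √(3² + 1)*(-2 + r) = √(9 + 1)*(-2 + r) = √10*(-2 + r))
L - S(19*(-5)) = 65067/23501 - √10*(-2 + 19*(-5)) = 65067/23501 - √10*(-2 - 95) = 65067/23501 - √10*(-97) = 65067/23501 - (-97)*√10 = 65067/23501 + 97*√10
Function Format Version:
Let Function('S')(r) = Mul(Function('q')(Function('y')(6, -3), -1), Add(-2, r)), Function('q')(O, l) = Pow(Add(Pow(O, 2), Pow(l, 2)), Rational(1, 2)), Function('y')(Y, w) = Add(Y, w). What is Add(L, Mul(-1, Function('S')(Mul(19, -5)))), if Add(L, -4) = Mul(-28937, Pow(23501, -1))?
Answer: Add(Rational(65067, 23501), Mul(97, Pow(10, Rational(1, 2)))) ≈ 309.51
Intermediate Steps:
L = Rational(65067, 23501) (L = Add(4, Mul(-28937, Pow(23501, -1))) = Add(4, Mul(-28937, Rational(1, 23501))) = Add(4, Rational(-28937, 23501)) = Rational(65067, 23501) ≈ 2.7687)
Function('S')(r) = Mul(Pow(10, Rational(1, 2)), Add(-2, r)) (Function('S')(r) = Mul(Pow(Add(Pow(Add(6, -3), 2), Pow(-1, 2)), Rational(1, 2)), Add(-2, r)) = Mul(Pow(Add(Pow(3, 2), 1), Rational(1, 2)), Add(-2, r)) = Mul(Pow(Add(9, 1), Rational(1, 2)), Add(-2, r)) = Mul(Pow(10, Rational(1, 2)), Add(-2, r)))
Add(L, Mul(-1, Function('S')(Mul(19, -5)))) = Add(Rational(65067, 23501), Mul(-1, Mul(Pow(10, Rational(1, 2)), Add(-2, Mul(19, -5))))) = Add(Rational(65067, 23501), Mul(-1, Mul(Pow(10, Rational(1, 2)), Add(-2, -95)))) = Add(Rational(65067, 23501), Mul(-1, Mul(Pow(10, Rational(1, 2)), -97))) = Add(Rational(65067, 23501), Mul(-1, Mul(-97, Pow(10, Rational(1, 2))))) = Add(Rational(65067, 23501), Mul(97, Pow(10, Rational(1, 2))))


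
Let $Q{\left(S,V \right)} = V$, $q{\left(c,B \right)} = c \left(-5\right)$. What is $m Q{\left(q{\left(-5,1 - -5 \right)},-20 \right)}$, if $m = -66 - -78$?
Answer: $-240$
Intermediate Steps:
$q{\left(c,B \right)} = - 5 c$
$m = 12$ ($m = -66 + 78 = 12$)
$m Q{\left(q{\left(-5,1 - -5 \right)},-20 \right)} = 12 \left(-20\right) = -240$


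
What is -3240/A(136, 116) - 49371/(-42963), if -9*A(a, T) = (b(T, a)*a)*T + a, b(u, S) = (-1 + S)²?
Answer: 591512122714/514692687157 ≈ 1.1493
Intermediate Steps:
A(a, T) = -a/9 - T*a*(-1 + a)²/9 (A(a, T) = -(((-1 + a)²*a)*T + a)/9 = -((a*(-1 + a)²)*T + a)/9 = -(T*a*(-1 + a)² + a)/9 = -(a + T*a*(-1 + a)²)/9 = -a/9 - T*a*(-1 + a)²/9)
-3240/A(136, 116) - 49371/(-42963) = -3240*(-9/(136*(1 + 116*(-1 + 136)²))) - 49371/(-42963) = -3240*(-9/(136*(1 + 116*135²))) - 49371*(-1/42963) = -3240*(-9/(136*(1 + 116*18225))) + 16457/14321 = -3240*(-9/(136*(1 + 2114100))) + 16457/14321 = -3240/((-⅑*136*2114101)) + 16457/14321 = -3240/(-287517736/9) + 16457/14321 = -3240*(-9/287517736) + 16457/14321 = 3645/35939717 + 16457/14321 = 591512122714/514692687157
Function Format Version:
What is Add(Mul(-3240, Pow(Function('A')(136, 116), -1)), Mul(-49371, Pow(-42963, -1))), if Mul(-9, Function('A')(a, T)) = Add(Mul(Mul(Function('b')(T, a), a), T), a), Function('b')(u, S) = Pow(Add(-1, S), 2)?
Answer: Rational(591512122714, 514692687157) ≈ 1.1493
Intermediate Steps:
Function('A')(a, T) = Add(Mul(Rational(-1, 9), a), Mul(Rational(-1, 9), T, a, Pow(Add(-1, a), 2))) (Function('A')(a, T) = Mul(Rational(-1, 9), Add(Mul(Mul(Pow(Add(-1, a), 2), a), T), a)) = Mul(Rational(-1, 9), Add(Mul(Mul(a, Pow(Add(-1, a), 2)), T), a)) = Mul(Rational(-1, 9), Add(Mul(T, a, Pow(Add(-1, a), 2)), a)) = Mul(Rational(-1, 9), Add(a, Mul(T, a, Pow(Add(-1, a), 2)))) = Add(Mul(Rational(-1, 9), a), Mul(Rational(-1, 9), T, a, Pow(Add(-1, a), 2))))
Add(Mul(-3240, Pow(Function('A')(136, 116), -1)), Mul(-49371, Pow(-42963, -1))) = Add(Mul(-3240, Pow(Mul(Rational(-1, 9), 136, Add(1, Mul(116, Pow(Add(-1, 136), 2)))), -1)), Mul(-49371, Pow(-42963, -1))) = Add(Mul(-3240, Pow(Mul(Rational(-1, 9), 136, Add(1, Mul(116, Pow(135, 2)))), -1)), Mul(-49371, Rational(-1, 42963))) = Add(Mul(-3240, Pow(Mul(Rational(-1, 9), 136, Add(1, Mul(116, 18225))), -1)), Rational(16457, 14321)) = Add(Mul(-3240, Pow(Mul(Rational(-1, 9), 136, Add(1, 2114100)), -1)), Rational(16457, 14321)) = Add(Mul(-3240, Pow(Mul(Rational(-1, 9), 136, 2114101), -1)), Rational(16457, 14321)) = Add(Mul(-3240, Pow(Rational(-287517736, 9), -1)), Rational(16457, 14321)) = Add(Mul(-3240, Rational(-9, 287517736)), Rational(16457, 14321)) = Add(Rational(3645, 35939717), Rational(16457, 14321)) = Rational(591512122714, 514692687157)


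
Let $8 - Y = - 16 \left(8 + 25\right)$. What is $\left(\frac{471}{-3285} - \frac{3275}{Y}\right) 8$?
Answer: $- \frac{3670277}{73365} \approx -50.028$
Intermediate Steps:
$Y = 536$ ($Y = 8 - - 16 \left(8 + 25\right) = 8 - \left(-16\right) 33 = 8 - -528 = 8 + 528 = 536$)
$\left(\frac{471}{-3285} - \frac{3275}{Y}\right) 8 = \left(\frac{471}{-3285} - \frac{3275}{536}\right) 8 = \left(471 \left(- \frac{1}{3285}\right) - \frac{3275}{536}\right) 8 = \left(- \frac{157}{1095} - \frac{3275}{536}\right) 8 = \left(- \frac{3670277}{586920}\right) 8 = - \frac{3670277}{73365}$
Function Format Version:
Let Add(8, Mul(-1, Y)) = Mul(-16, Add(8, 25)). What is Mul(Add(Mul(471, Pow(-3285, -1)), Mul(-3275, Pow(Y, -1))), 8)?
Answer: Rational(-3670277, 73365) ≈ -50.028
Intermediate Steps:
Y = 536 (Y = Add(8, Mul(-1, Mul(-16, Add(8, 25)))) = Add(8, Mul(-1, Mul(-16, 33))) = Add(8, Mul(-1, -528)) = Add(8, 528) = 536)
Mul(Add(Mul(471, Pow(-3285, -1)), Mul(-3275, Pow(Y, -1))), 8) = Mul(Add(Mul(471, Pow(-3285, -1)), Mul(-3275, Pow(536, -1))), 8) = Mul(Add(Mul(471, Rational(-1, 3285)), Mul(-3275, Rational(1, 536))), 8) = Mul(Add(Rational(-157, 1095), Rational(-3275, 536)), 8) = Mul(Rational(-3670277, 586920), 8) = Rational(-3670277, 73365)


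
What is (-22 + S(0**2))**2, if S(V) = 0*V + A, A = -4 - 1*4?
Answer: 900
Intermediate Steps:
A = -8 (A = -4 - 4 = -8)
S(V) = -8 (S(V) = 0*V - 8 = 0 - 8 = -8)
(-22 + S(0**2))**2 = (-22 - 8)**2 = (-30)**2 = 900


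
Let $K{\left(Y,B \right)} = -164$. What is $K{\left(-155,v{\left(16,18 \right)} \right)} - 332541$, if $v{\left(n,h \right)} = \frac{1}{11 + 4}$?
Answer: $-332705$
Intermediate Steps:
$v{\left(n,h \right)} = \frac{1}{15}$
$K{\left(-155,v{\left(16,18 \right)} \right)} - 332541 = -164 - 332541 = -332705$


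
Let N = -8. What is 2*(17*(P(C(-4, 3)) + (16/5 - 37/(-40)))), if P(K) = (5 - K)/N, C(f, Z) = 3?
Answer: 527/4 ≈ 131.75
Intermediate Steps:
P(K) = -5/8 + K/8 (P(K) = (5 - K)/(-8) = (5 - K)*(-⅛) = -5/8 + K/8)
2*(17*(P(C(-4, 3)) + (16/5 - 37/(-40)))) = 2*(17*((-5/8 + (⅛)*3) + (16/5 - 37/(-40)))) = 2*(17*((-5/8 + 3/8) + (16*(⅕) - 37*(-1/40)))) = 2*(17*(-¼ + (16/5 + 37/40))) = 2*(17*(-¼ + 33/8)) = 2*(17*(31/8)) = 2*(527/8) = 527/4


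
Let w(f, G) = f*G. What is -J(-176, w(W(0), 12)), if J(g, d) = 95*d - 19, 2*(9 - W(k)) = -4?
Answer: -12521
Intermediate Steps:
W(k) = 11 (W(k) = 9 - 1/2*(-4) = 9 + 2 = 11)
w(f, G) = G*f
J(g, d) = -19 + 95*d
-J(-176, w(W(0), 12)) = -(-19 + 95*(12*11)) = -(-19 + 95*132) = -(-19 + 12540) = -1*12521 = -12521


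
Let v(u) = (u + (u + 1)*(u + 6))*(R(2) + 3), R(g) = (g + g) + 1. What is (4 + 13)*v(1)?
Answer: 2040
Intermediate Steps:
R(g) = 1 + 2*g (R(g) = 2*g + 1 = 1 + 2*g)
v(u) = 8*u + 8*(1 + u)*(6 + u) (v(u) = (u + (u + 1)*(u + 6))*((1 + 2*2) + 3) = (u + (1 + u)*(6 + u))*((1 + 4) + 3) = (u + (1 + u)*(6 + u))*(5 + 3) = (u + (1 + u)*(6 + u))*8 = 8*u + 8*(1 + u)*(6 + u))
(4 + 13)*v(1) = (4 + 13)*(48 + 8*1² + 64*1) = 17*(48 + 8*1 + 64) = 17*(48 + 8 + 64) = 17*120 = 2040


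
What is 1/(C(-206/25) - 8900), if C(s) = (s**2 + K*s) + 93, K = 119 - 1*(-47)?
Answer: -625/6316839 ≈ -9.8942e-5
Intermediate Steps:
K = 166 (K = 119 + 47 = 166)
C(s) = 93 + s**2 + 166*s (C(s) = (s**2 + 166*s) + 93 = 93 + s**2 + 166*s)
1/(C(-206/25) - 8900) = 1/((93 + (-206/25)**2 + 166*(-206/25)) - 8900) = 1/((93 + 42436/625 - 34196/25) - 8900) = 1/(-754339/625 - 8900) = 1/(-6316839/625) = -625/6316839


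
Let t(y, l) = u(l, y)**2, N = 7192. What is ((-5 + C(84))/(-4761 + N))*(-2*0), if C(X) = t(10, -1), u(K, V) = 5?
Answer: 0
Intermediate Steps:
t(y, l) = 25 (t(y, l) = 5**2 = 25)
C(X) = 25
((-5 + C(84))/(-4761 + N))*(-2*0) = ((-5 + 25)/(-4761 + 7192))*(-2*0) = (20/2431)*0 = 0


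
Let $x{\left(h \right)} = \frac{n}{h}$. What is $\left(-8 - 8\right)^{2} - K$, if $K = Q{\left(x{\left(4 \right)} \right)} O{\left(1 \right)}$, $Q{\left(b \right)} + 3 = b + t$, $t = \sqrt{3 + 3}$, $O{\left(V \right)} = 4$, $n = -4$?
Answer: $272 - 4 \sqrt{6} \approx 262.2$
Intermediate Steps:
$x{\left(h \right)} = - \frac{4}{h}$
$t = \sqrt{6} \approx 2.4495$
$Q{\left(b \right)} = -3 + b + \sqrt{6}$ ($Q{\left(b \right)} = -3 + \left(b + \sqrt{6}\right) = -3 + b + \sqrt{6}$)
$K = -16 + 4 \sqrt{6}$ ($K = \left(-3 - \frac{4}{4} + \sqrt{6}\right) 4 = \left(-3 - 1 + \sqrt{6}\right) 4 = \left(-4 + \sqrt{6}\right) 4 = -16 + 4 \sqrt{6} \approx -6.202$)
$\left(-8 - 8\right)^{2} - K = \left(-8 - 8\right)^{2} - \left(-16 + 4 \sqrt{6}\right) = \left(-16\right)^{2} + \left(16 - 4 \sqrt{6}\right) = 256 + \left(16 - 4 \sqrt{6}\right) = 272 - 4 \sqrt{6}$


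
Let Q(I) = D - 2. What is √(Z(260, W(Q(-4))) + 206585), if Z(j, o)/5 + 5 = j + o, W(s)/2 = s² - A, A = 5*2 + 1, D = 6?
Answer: √207910 ≈ 455.97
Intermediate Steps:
Q(I) = 4 (Q(I) = 6 - 2 = 4)
A = 11 (A = 10 + 1 = 11)
W(s) = -22 + 2*s² (W(s) = 2*(s² - 1*11) = 2*(s² - 11) = 2*(-11 + s²) = -22 + 2*s²)
Z(j, o) = -25 + 5*j + 5*o (Z(j, o) = -25 + 5*(j + o) = -25 + (5*j + 5*o) = -25 + 5*j + 5*o)
√(Z(260, W(Q(-4))) + 206585) = √((-25 + 5*260 + 5*(-22 + 2*4²)) + 206585) = √((-25 + 1300 + 5*(-22 + 2*16)) + 206585) = √((-25 + 1300 + 5*(-22 + 32)) + 206585) = √((-25 + 1300 + 5*10) + 206585) = √((-25 + 1300 + 50) + 206585) = √(1325 + 206585) = √207910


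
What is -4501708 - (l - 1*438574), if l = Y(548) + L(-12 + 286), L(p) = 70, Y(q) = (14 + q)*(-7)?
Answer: -4059270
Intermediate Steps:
Y(q) = -98 - 7*q
l = -3864 (l = (-98 - 7*548) + 70 = (-98 - 3836) + 70 = -3934 + 70 = -3864)
-4501708 - (l - 1*438574) = -4501708 - (-3864 - 1*438574) = -4501708 - (-3864 - 438574) = -4501708 - 1*(-442438) = -4501708 + 442438 = -4059270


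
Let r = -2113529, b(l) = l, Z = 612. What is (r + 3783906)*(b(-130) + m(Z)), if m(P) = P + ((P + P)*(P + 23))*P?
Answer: 794550502643474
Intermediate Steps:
m(P) = P + 2*P**2*(23 + P) (m(P) = P + ((2*P)*(23 + P))*P = P + (2*P*(23 + P))*P = P + 2*P**2*(23 + P))
(r + 3783906)*(b(-130) + m(Z)) = (-2113529 + 3783906)*(-130 + 612*(1 + 2*612**2 + 46*612)) = 1670377*(-130 + 612*(1 + 2*374544 + 28152)) = 1670377*(-130 + 612*(1 + 749088 + 28152)) = 1670377*(-130 + 612*777241) = 1670377*(-130 + 475671492) = 1670377*475671362 = 794550502643474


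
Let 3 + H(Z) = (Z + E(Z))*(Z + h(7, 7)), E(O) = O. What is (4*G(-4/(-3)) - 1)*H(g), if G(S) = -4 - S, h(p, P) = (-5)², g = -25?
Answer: 67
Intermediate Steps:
h(p, P) = 25
H(Z) = -3 + 2*Z*(25 + Z) (H(Z) = -3 + (Z + Z)*(Z + 25) = -3 + (2*Z)*(25 + Z) = -3 + 2*Z*(25 + Z))
(4*G(-4/(-3)) - 1)*H(g) = (4*(-4 - (-4)/(-3)) - 1)*(-3 + 2*(-25)² + 50*(-25)) = (4*(-4 - (-4)*(-1)/3) - 1)*(-3 + 2*625 - 1250) = (4*(-4 - 1*4/3) - 1)*(-3 + 1250 - 1250) = (4*(-4 - 4/3) - 1)*(-3) = (4*(-16/3) - 1)*(-3) = (-64/3 - 1)*(-3) = -67/3*(-3) = 67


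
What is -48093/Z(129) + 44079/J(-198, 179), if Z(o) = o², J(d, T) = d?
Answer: -27520039/122034 ≈ -225.51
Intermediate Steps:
-48093/Z(129) + 44079/J(-198, 179) = -48093/(129²) + 44079/(-198) = -48093/16641 + 44079*(-1/198) = -48093*1/16641 - 14693/66 = -16031/5547 - 14693/66 = -27520039/122034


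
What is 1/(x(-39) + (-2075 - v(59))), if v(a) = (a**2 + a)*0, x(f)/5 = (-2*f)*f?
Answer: -1/17285 ≈ -5.7854e-5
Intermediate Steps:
x(f) = -10*f**2 (x(f) = 5*((-2*f)*f) = 5*(-2*f**2) = -10*f**2)
v(a) = 0 (v(a) = (a + a**2)*0 = 0)
1/(x(-39) + (-2075 - v(59))) = 1/(-10*(-39)**2 + (-2075 - 1*0)) = 1/(-10*1521 + (-2075 + 0)) = 1/(-15210 - 2075) = 1/(-17285) = -1/17285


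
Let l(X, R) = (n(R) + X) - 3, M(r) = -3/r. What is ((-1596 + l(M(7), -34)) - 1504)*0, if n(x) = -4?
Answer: 0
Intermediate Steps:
l(X, R) = -7 + X (l(X, R) = (-4 + X) - 3 = -7 + X)
((-1596 + l(M(7), -34)) - 1504)*0 = ((-1596 + (-7 - 3/7)) - 1504)*0 = ((-1596 - 52/7) - 1504)*0 = (-11224/7 - 1504)*0 = -21752/7*0 = 0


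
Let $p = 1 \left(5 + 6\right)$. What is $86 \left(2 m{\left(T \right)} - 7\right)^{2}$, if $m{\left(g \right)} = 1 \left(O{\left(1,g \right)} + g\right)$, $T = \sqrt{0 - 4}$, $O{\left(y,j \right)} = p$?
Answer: $17974 + 10320 i \approx 17974.0 + 10320.0 i$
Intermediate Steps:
$p = 11$ ($p = 1 \cdot 11 = 11$)
$O{\left(y,j \right)} = 11$
$T = 2 i$ ($T = \sqrt{-4} = 2 i \approx 2.0 i$)
$m{\left(g \right)} = 11 + g$ ($m{\left(g \right)} = 1 \left(11 + g\right) = 11 + g$)
$86 \left(2 m{\left(T \right)} - 7\right)^{2} = 86 \left(2 \left(11 + 2 i\right) - 7\right)^{2} = 86 \left(\left(22 + 4 i\right) - 7\right)^{2} = 86 \left(15 + 4 i\right)^{2}$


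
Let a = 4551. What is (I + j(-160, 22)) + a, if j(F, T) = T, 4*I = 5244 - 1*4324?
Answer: 4803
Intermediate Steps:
I = 230 (I = (5244 - 1*4324)/4 = (5244 - 4324)/4 = (¼)*920 = 230)
(I + j(-160, 22)) + a = (230 + 22) + 4551 = 252 + 4551 = 4803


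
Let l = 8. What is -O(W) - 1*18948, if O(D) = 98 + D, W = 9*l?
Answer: -19118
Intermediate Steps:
W = 72 (W = 9*8 = 72)
-O(W) - 1*18948 = -(98 + 72) - 1*18948 = -1*170 - 18948 = -170 - 18948 = -19118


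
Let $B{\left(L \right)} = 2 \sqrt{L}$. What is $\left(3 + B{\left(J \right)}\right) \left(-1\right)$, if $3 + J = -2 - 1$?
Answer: $-3 - 2 i \sqrt{6} \approx -3.0 - 4.899 i$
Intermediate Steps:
$J = -6$ ($J = -3 - 3 = -6$)
$\left(3 + B{\left(J \right)}\right) \left(-1\right) = \left(3 + 2 \sqrt{-6}\right) \left(-1\right) = \left(3 + 2 i \sqrt{6}\right) \left(-1\right) = -3 - 2 i \sqrt{6}$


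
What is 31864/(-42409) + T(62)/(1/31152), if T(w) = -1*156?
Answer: -206095558072/42409 ≈ -4.8597e+6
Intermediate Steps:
T(w) = -156
31864/(-42409) + T(62)/(1/31152) = 31864/(-42409) - 156/(1/31152) = 31864*(-1/42409) - 156/1/31152 = -31864/42409 - 156*31152 = -31864/42409 - 4859712 = -206095558072/42409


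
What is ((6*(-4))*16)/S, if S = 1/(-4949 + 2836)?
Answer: 811392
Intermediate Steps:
S = -1/2113 (S = 1/(-2113) = -1/2113 ≈ -0.00047326)
((6*(-4))*16)/S = ((6*(-4))*16)/(-1/2113) = -24*16*(-2113) = -384*(-2113) = 811392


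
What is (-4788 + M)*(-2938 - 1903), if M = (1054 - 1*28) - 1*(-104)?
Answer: 17708378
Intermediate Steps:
M = 1130 (M = (1054 - 28) + 104 = 1026 + 104 = 1130)
(-4788 + M)*(-2938 - 1903) = (-4788 + 1130)*(-2938 - 1903) = -3658*(-4841) = 17708378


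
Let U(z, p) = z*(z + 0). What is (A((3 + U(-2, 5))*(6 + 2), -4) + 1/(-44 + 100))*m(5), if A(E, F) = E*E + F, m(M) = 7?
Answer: 175393/8 ≈ 21924.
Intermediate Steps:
U(z, p) = z**2 (U(z, p) = z*z = z**2)
A(E, F) = F + E**2 (A(E, F) = E**2 + F = F + E**2)
(A((3 + U(-2, 5))*(6 + 2), -4) + 1/(-44 + 100))*m(5) = ((-4 + ((3 + (-2)**2)*(6 + 2))**2) + 1/(-44 + 100))*7 = ((-4 + ((3 + 4)*8)**2) + 1/56)*7 = ((-4 + (7*8)**2) + 1/56)*7 = ((-4 + 56**2) + 1/56)*7 = ((-4 + 3136) + 1/56)*7 = (3132 + 1/56)*7 = (175393/56)*7 = 175393/8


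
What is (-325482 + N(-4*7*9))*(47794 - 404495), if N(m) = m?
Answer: 116189643534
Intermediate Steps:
(-325482 + N(-4*7*9))*(47794 - 404495) = (-325482 - 4*7*9)*(47794 - 404495) = (-325482 - 28*9)*(-356701) = (-325482 - 252)*(-356701) = -325734*(-356701) = 116189643534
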